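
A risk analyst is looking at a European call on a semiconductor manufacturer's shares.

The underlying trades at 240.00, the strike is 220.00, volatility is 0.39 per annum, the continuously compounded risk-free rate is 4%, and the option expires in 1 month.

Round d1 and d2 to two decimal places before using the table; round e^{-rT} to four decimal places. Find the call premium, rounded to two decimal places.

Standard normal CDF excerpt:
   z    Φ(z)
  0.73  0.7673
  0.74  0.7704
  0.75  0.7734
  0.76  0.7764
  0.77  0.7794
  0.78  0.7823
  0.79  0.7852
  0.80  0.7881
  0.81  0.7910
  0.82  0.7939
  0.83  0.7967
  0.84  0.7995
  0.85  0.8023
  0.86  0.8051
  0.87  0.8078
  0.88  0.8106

23.64

σ√T = 0.39 × 0.2887 = 0.1126
d₁ = [ln(240/220) + (0.04 + 0.39²/2)·0.08333] / 0.1126 = [0.0870 + 0.0097] / 0.1126 = 0.8588 ⇒ 0.86
d₂ = d₁ − σ√T = 0.8588 − 0.1126 = 0.7462 ⇒ 0.75
exp(−rT) = exp(−0.04·0.08333) = 0.9967
C = 240·N(0.86) − 220·0.9967·N(0.75) = 240·0.8051 − 220·0.9967·0.7734 = 193.2240 − 169.5865 = 23.6375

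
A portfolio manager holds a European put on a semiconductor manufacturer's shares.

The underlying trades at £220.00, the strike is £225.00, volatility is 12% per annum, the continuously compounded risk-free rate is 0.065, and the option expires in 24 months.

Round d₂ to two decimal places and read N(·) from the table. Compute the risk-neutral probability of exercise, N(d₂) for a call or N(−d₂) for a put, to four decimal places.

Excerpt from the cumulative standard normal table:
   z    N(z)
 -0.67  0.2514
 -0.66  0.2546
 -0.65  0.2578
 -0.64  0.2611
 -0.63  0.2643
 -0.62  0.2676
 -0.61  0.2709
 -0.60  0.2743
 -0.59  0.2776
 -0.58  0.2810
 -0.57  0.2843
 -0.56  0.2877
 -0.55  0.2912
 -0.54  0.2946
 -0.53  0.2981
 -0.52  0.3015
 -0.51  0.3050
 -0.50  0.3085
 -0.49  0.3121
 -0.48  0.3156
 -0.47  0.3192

T = 2;  σ√T = 0.1697
d₁ = [ln(220/225) + (0.065 + 0.12²/2)·2] / 0.1697 = [-0.0225 + 0.1444] / 0.1697 = 0.7185 ⇒ 0.72
d₂ = d₁ − σ√T = 0.7185 − 0.1697 = 0.5488 ⇒ 0.55
Risk-neutral Pr[S_T < K] = N(−d₂) = N(-0.55) = 0.2912

0.2912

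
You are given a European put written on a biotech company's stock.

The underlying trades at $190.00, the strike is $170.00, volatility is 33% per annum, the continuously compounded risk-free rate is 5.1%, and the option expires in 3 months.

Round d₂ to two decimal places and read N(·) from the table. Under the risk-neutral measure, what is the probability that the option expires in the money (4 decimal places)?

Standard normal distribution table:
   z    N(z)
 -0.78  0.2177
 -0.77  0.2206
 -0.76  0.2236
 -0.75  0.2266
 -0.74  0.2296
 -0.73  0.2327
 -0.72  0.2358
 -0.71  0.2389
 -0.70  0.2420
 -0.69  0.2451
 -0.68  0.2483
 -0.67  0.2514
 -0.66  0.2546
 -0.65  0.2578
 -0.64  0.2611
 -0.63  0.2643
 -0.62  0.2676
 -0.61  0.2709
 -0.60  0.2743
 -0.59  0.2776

σ√T = 0.33·√0.25 = 0.1650
d₁ = [ln(190/170) + (0.051 + 0.33²/2)·0.25] / 0.1650 = [0.1112 + 0.0264] / 0.1650 = 0.8339 which rounds to 0.83
d₂ = d₁ − σ√T = 0.8339 − 0.1650 = 0.6689 which rounds to 0.67
Pr(exercise) under Q = N(−d₂) = N(-0.67) = 0.2514

0.2514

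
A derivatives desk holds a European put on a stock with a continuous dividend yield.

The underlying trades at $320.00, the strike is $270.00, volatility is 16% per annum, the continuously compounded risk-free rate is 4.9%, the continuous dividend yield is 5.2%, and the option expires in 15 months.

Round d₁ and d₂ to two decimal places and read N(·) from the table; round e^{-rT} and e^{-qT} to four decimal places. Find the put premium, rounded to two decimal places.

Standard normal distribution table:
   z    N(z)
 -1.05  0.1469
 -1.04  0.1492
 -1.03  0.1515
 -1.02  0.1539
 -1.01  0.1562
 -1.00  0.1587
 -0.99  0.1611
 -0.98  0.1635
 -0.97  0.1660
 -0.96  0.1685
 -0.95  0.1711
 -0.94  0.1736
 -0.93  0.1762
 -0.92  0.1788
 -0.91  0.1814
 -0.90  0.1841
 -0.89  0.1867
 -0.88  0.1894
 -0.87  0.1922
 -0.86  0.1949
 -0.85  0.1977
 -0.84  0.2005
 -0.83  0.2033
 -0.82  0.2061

σ√T = 0.16·√1.25 = 0.1789
d₁ = [ln(320/270) + (0.049 − 0.052 + 0.16²/2)·1.25] / 0.1789 = [0.1699 + 0.0123] / 0.1789 = 1.0182 ⇒ 1.02
d₂ = d₁ − σ√T = 1.0182 − 0.1789 = 0.8394 ⇒ 0.84
e^(−qT) = e^(−0.052·1.25) = 0.9371;  e^(−rT) = e^(−0.049·1.25) = 0.9406
N(−d₂) = N(-0.84) = 0.2005;  N(−d₁) = N(-1.02) = 0.1539
P = 270·0.9406·0.2005 − 320·0.9371·0.1539 = 50.9194 − 46.1503 = 4.7691

$4.77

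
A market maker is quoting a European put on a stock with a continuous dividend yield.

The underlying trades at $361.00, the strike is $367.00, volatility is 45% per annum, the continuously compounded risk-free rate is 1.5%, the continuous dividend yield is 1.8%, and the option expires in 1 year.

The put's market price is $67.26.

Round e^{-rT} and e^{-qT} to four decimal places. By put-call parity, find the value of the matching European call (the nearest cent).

exp(−qT) = exp(−0.018·1) = 0.9822;  exp(−rT) = exp(−0.015·1) = 0.9851
Put-call parity: C − P = S·e^(−qT) − K·e^(−rT) = 361·0.9822 − 367·0.9851 = 354.5742 − 361.5317 = -6.9575
C = P + (C − P) = 67.26 + (-6.9575) = 60.3025

$60.30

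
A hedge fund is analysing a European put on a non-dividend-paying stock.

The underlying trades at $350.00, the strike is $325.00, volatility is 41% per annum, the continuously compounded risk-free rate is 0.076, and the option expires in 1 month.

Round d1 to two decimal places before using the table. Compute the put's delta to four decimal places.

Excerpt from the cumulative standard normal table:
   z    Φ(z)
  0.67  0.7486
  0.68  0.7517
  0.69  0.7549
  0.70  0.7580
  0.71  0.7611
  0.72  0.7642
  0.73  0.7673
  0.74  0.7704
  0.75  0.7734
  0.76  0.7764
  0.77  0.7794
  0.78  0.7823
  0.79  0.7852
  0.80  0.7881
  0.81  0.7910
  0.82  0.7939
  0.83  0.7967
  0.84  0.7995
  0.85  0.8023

-0.2296

σ√T = 0.41 × 0.2887 = 0.1184
d₁ = [ln(350/325) + (0.076 + 0.41²/2)·0.08333] / 0.1184 = [0.0741 + 0.0133] / 0.1184 = 0.7388 → 0.74
N(d₁) = N(0.74) = 0.7704
Δ_put = N(d₁) − 1 = 0.7704 − 1 = -0.2296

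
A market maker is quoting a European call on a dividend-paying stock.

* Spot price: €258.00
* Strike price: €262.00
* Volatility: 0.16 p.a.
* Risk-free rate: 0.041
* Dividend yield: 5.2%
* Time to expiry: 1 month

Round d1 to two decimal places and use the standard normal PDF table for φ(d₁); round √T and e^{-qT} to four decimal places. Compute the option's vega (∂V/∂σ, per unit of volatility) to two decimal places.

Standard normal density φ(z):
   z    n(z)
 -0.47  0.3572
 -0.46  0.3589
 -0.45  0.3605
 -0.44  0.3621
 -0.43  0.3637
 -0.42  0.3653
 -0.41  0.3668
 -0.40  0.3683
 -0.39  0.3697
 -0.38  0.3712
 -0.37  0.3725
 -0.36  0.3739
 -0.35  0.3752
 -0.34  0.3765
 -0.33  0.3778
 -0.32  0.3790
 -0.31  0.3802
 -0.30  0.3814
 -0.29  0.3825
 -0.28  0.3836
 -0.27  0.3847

28.02

σ√T = 0.16 × 0.2887 = 0.0462
d₁ = [ln(258/262) + (0.041 − 0.052 + 0.16²/2)·0.08333] / 0.0462 = [-0.0154 + 0.0002] / 0.0462 = -0.3298 → -0.33
√T = √0.08333 = 0.2887
φ(d₁) = φ(-0.33) = 0.3778
e^(−qT) = e^(−0.052·0.08333) = 0.9957
vega = S·e^(−qT)·φ(d₁)·√T = 258·0.9957·0.3778·0.2887 = 28.0193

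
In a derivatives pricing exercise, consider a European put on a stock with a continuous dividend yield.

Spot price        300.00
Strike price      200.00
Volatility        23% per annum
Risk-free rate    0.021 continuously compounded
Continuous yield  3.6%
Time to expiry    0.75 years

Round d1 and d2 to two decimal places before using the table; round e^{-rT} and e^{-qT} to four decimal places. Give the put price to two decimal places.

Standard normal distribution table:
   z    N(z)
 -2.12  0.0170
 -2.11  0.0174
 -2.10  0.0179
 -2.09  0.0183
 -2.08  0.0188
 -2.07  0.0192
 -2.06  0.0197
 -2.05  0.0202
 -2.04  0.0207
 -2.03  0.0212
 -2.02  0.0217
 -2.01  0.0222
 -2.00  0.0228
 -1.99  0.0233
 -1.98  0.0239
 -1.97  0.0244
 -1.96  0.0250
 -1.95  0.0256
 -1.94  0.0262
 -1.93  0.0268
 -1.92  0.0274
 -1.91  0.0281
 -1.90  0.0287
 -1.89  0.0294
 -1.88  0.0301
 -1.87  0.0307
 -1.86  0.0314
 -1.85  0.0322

0.44

σ√T = 0.23·√0.75 = 0.1992
d₁ = [ln(300/200) + (0.021 − 0.036 + 0.23²/2)·0.75] / 0.1992 = [0.4055 + 0.0086] / 0.1992 = 2.0787 ≈ 2.08
d₂ = d₁ − σ√T = 2.0787 − 0.1992 = 1.8795 ≈ 1.88
exp(−qT) = exp(−0.036·0.75) = 0.9734;  exp(−rT) = exp(−0.021·0.75) = 0.9844
P = 200·0.9844·N(-1.88) − 300·0.9734·N(-2.08) = 200·0.9844·0.0301 − 300·0.9734·0.0188 = 5.9261 − 5.4900 = 0.4361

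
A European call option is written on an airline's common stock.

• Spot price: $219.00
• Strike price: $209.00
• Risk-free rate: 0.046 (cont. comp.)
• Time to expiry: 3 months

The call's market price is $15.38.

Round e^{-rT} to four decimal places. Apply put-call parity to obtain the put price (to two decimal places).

exp(−rT) = exp(−0.046·0.25) = 0.9886
Put-call parity: C − P = S − K·e^(−rT) = 219 − 209·0.9886 = 219 − 206.6174 = 12.3826
P = C − (C − P) = 15.38 − (12.3826) = 2.9974

$3.00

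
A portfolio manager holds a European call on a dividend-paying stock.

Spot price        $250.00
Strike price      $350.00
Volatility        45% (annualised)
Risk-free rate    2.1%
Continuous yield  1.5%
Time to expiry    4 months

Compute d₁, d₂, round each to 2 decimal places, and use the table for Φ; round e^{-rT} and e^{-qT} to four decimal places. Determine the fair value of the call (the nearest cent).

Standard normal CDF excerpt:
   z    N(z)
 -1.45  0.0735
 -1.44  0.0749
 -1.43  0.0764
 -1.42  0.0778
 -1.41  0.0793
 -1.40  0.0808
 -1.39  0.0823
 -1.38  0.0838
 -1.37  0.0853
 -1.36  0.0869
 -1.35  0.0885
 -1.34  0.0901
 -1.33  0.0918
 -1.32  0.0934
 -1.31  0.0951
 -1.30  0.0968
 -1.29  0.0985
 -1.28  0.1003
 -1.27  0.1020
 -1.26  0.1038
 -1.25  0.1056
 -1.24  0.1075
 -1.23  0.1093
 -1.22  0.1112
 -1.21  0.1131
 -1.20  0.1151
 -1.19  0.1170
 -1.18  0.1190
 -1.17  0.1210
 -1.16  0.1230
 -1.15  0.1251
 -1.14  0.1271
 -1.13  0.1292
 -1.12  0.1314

$3.56

σ√T = 0.45·√0.3333 = 0.2598
d₁ = [ln(250/350) + (0.021 − 0.015 + ½·0.45²)·0.3333] / (σ√T) = (-0.3365 + 0.0358) / 0.2598 = -1.1575 → -1.16
d₂ = -1.1575 − 0.2598 = -1.4173 → -1.42
e^(−qT) = e^(−0.015·0.3333) = 0.9950;  e^(−rT) = e^(−0.021·0.3333) = 0.9930
C = 250·0.9950·N(-1.16) − 350·0.9930·N(-1.42) = 250·0.9950·0.1230 − 350·0.9930·0.0778 = 30.5963 − 27.0394 = 3.5569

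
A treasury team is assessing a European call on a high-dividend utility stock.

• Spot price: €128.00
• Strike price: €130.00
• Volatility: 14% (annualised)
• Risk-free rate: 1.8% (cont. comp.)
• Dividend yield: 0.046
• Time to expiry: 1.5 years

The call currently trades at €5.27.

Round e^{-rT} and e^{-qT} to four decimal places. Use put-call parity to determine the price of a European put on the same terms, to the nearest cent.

exp(−qT) = exp(−0.046·1.5) = 0.9333;  exp(−rT) = exp(−0.018·1.5) = 0.9734
Put-call parity: C − P = S·e^(−qT) − K·e^(−rT) = 128·0.9333 − 130·0.9734 = 119.4624 − 126.5420 = -7.0796
P = C − (C − P) = 5.27 − (-7.0796) = 12.3496

€12.35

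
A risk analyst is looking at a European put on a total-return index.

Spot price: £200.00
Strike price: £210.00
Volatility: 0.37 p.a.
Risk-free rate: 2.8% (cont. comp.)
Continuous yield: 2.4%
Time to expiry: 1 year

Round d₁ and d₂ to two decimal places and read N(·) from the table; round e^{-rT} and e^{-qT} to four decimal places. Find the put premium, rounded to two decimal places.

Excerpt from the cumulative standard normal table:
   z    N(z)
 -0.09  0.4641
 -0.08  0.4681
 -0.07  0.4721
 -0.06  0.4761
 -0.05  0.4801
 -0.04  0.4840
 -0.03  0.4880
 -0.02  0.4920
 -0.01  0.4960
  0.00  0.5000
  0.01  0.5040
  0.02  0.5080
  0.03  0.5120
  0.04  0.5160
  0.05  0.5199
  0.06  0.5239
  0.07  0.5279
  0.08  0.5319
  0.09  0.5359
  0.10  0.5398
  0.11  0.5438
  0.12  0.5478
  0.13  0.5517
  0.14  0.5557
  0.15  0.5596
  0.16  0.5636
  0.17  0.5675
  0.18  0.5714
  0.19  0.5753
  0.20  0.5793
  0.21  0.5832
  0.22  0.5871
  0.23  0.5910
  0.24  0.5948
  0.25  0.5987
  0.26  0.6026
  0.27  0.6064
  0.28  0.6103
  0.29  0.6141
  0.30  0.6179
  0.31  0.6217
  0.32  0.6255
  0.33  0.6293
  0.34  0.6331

£33.99

σ√T = 0.37 × 1.0000 = 0.3700
d₁ = [ln(200/210) + (0.028 − 0.024 + ½·0.37²)·1] / (σ√T) = (-0.0488 + 0.0725) / 0.3700 = 0.0639 ≈ 0.06
d₂ = 0.0639 − 0.3700 = -0.3061 ≈ -0.31
exp(−qT) = exp(−0.024·1) = 0.9763;  exp(−rT) = exp(−0.028·1) = 0.9724
P = 210·0.9724·N(0.31) − 200·0.9763·N(-0.06) = 210·0.9724·0.6217 − 200·0.9763·0.4761 = 126.9536 − 92.9633 = 33.9903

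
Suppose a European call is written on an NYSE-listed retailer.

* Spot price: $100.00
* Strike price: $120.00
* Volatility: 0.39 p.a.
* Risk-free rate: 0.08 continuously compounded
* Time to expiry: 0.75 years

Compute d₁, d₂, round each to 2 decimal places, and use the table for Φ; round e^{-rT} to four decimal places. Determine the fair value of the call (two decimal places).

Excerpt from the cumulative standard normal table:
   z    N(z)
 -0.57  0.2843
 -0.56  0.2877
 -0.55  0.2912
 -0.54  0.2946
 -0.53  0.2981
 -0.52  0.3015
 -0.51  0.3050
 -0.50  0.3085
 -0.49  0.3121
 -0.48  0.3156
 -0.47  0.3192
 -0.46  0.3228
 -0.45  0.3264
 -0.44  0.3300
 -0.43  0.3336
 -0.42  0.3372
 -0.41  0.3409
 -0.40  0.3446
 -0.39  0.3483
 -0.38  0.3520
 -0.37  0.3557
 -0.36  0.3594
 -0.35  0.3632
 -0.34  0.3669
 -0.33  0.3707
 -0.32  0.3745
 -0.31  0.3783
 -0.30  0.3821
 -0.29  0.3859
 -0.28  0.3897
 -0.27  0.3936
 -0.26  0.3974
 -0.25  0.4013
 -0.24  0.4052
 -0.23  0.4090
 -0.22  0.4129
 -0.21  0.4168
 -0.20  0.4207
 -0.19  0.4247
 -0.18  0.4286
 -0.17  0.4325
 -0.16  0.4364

$8.78

σ√T = 0.39·√0.75 = 0.3377
d₁ = [ln(100/120) + (0.08 + 0.39²/2)·0.75] / 0.3377 = [-0.1823 + 0.1170] / 0.3377 = -0.1933 ≈ -0.19
d₂ = d₁ − σ√T = -0.1933 − 0.3377 = -0.5310 ≈ -0.53
exp(−rT) = exp(−0.08·0.75) = 0.9418
N(d₁) = N(-0.19) = 0.4247;  N(d₂) = N(-0.53) = 0.2981
C = 100·0.4247 − 120·0.9418·0.2981 = 42.4700 − 33.6901 = 8.7799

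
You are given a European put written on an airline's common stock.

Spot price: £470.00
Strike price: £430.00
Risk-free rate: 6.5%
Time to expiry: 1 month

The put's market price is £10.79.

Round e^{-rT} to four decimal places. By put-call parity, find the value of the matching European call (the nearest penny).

exp(−rT) = exp(−0.065·0.08333) = 0.9946
Put-call parity: C − P = S − K·e^(−rT) = 470 − 430·0.9946 = 470 − 427.6780 = 42.3220
C = P + (C − P) = 10.79 + (42.3220) = 53.1120

£53.11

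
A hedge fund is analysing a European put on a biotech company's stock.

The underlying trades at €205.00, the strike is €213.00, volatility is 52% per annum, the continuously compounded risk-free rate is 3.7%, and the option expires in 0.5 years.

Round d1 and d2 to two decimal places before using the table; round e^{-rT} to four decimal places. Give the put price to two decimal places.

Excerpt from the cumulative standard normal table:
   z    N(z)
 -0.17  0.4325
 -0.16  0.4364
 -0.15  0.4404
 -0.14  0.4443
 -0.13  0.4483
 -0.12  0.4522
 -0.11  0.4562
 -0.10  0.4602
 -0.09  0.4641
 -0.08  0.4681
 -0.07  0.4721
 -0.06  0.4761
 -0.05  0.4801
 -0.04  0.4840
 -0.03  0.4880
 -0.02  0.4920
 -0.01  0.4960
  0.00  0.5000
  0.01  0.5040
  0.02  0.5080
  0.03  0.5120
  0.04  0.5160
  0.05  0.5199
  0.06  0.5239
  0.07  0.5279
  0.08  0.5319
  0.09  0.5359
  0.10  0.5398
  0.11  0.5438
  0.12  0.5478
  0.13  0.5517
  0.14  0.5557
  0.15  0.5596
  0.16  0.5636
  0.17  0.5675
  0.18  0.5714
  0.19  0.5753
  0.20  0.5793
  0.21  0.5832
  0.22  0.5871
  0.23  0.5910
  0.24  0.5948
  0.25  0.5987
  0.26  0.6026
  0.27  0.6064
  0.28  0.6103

€32.47

T = 0.5;  σ√T = 0.3677
d₁ = [ln(205/213) + (0.037 + 0.52²/2)·0.5] / 0.3677 = [-0.0383 + 0.0861] / 0.3677 = 0.1300 ⇒ 0.13
d₂ = d₁ − σ√T = 0.1300 − 0.3677 = -0.2376 ⇒ -0.24
e^(−rT) = e^(−0.037·0.5) = 0.9817
N(−d₂) = N(0.24) = 0.5948;  N(−d₁) = N(-0.13) = 0.4483
P = 213·0.9817·0.5948 − 205·0.4483 = 124.3739 − 91.9015 = 32.4724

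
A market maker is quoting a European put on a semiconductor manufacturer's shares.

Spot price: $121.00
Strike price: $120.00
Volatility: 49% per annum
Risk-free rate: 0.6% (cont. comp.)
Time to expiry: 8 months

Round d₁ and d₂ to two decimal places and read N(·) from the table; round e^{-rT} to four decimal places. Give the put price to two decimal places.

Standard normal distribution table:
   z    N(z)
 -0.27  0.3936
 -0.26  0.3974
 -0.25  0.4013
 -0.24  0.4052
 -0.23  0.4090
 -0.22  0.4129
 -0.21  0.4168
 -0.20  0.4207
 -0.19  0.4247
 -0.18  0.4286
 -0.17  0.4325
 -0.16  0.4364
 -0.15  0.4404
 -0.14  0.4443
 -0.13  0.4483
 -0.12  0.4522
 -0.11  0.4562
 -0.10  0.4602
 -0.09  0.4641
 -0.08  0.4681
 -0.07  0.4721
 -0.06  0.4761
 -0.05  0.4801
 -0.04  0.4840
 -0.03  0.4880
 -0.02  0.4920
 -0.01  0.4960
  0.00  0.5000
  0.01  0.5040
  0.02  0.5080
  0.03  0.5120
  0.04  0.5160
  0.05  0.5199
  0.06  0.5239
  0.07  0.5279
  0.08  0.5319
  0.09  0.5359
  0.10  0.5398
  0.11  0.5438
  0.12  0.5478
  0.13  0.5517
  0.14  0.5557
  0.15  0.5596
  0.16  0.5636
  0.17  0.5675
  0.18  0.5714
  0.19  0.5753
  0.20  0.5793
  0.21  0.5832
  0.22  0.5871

σ√T = 0.49 × 0.8165 = 0.4001
d₁ = [ln(121/120) + (0.006 + 0.49²/2)·0.6667] / 0.4001 = [0.0083 + 0.0840] / 0.4001 = 0.2308 → 0.23
d₂ = d₁ − σ√T = 0.2308 − 0.4001 = -0.1693 → -0.17
e^(−rT) = e^(−0.006·0.6667) = 0.9960
N(−d₂) = N(0.17) = 0.5675;  N(−d₁) = N(-0.23) = 0.4090
P = 120·0.9960·0.5675 − 121·0.4090 = 67.8276 − 49.4890 = 18.3386

$18.34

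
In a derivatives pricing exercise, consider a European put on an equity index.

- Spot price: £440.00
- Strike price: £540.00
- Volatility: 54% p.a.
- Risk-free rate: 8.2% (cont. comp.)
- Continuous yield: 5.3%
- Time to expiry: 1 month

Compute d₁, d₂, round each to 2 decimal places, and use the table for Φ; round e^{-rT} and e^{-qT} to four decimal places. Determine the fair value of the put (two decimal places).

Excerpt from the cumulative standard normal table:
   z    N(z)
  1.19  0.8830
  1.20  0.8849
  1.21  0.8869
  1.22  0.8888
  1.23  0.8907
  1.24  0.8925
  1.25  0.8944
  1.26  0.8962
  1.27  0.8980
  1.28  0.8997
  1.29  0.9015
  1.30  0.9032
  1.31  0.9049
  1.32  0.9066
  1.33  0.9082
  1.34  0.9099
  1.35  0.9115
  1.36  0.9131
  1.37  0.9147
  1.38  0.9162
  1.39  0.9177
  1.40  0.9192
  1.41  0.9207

σ√T = 0.54·√0.08333 = 0.1559
d₁ = [ln(440/540) + (0.082 − 0.053 + 0.54²/2)·0.08333] / 0.1559 = [-0.2048 + 0.0146] / 0.1559 = -1.2203 which rounds to -1.22
d₂ = d₁ − σ√T = -1.2203 − 0.1559 = -1.3762 which rounds to -1.38
e^(−qT) = e^(−0.053·0.08333) = 0.9956;  e^(−rT) = e^(−0.082·0.08333) = 0.9932
P = 540·0.9932·N(1.38) − 440·0.9956·N(1.22) = 540·0.9932·0.9162 − 440·0.9956·0.8888 = 491.3837 − 389.3513 = 102.0324

£102.03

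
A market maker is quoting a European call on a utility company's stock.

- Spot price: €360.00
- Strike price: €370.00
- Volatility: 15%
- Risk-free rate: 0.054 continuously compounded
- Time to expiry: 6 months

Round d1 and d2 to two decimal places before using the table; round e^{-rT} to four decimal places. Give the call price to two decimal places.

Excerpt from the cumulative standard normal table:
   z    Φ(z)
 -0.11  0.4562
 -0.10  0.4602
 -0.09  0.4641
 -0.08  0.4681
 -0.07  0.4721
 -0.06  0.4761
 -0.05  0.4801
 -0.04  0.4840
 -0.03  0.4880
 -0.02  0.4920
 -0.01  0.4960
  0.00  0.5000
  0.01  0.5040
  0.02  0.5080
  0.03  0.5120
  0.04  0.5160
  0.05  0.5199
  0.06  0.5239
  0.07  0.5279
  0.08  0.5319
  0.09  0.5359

€15.69

σ√T = 0.15·√0.5 = 0.1061
ln(S/K) + (r + σ²/2)T = ln(360/370) + (0.054 + 0.15²/2)·0.5 = -0.0274 + 0.0326 = 0.0052
d₁ = 0.0052 / 0.1061 = 0.0493 → 0.05
d₂ = d₁ − σ√T = 0.0493 − 0.1061 = -0.0568 → -0.06
e^(−rT) = e^(−0.054·0.5) = 0.9734
N(d₁) = N(0.05) = 0.5199;  N(d₂) = N(-0.06) = 0.4761
C = 360·0.5199 − 370·0.9734·0.4761 = 187.1640 − 171.4712 = 15.6928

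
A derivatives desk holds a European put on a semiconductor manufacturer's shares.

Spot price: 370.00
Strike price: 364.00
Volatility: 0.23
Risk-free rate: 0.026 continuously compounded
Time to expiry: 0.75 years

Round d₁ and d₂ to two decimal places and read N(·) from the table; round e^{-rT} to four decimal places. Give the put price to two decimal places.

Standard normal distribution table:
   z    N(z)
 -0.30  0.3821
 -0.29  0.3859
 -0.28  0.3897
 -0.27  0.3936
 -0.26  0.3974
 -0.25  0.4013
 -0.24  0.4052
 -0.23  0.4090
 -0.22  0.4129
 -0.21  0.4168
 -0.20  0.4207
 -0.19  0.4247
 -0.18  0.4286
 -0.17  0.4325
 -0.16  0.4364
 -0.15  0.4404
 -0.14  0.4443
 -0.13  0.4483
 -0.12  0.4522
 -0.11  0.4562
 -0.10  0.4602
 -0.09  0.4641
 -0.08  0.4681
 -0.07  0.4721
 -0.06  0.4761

σ√T = 0.23 × 0.8660 = 0.1992
d₁ = [ln(370/364) + (0.026 + 0.23²/2)·0.75] / 0.1992 = [0.0163 + 0.0393] / 0.1992 = 0.2796 ≈ 0.28
d₂ = d₁ − σ√T = 0.2796 − 0.1992 = 0.0804 ≈ 0.08
e^(−rT) = e^(−0.026·0.75) = 0.9807
P = 364·0.9807·N(-0.08) − 370·N(-0.28) = 364·0.9807·0.4681 − 370·0.3897 = 167.0999 − 144.1890 = 22.9109

22.91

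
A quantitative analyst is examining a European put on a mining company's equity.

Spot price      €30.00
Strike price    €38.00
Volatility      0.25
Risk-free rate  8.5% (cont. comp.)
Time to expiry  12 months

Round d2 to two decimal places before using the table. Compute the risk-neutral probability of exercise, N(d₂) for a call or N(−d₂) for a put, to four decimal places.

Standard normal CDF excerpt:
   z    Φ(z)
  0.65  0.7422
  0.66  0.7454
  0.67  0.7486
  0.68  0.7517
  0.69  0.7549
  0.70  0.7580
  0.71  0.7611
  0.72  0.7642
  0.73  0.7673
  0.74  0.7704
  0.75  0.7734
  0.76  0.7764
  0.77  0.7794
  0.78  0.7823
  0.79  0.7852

0.7673

σ√T = 0.25 × 1.0000 = 0.2500
d₁ = [ln(30/38) + (0.085 + 0.25²/2)·1] / 0.2500 = [-0.2364 + 0.1163] / 0.2500 = -0.4806 which rounds to -0.48
d₂ = d₁ − σ√T = -0.4806 − 0.2500 = -0.7306 which rounds to -0.73
Risk-neutral Pr[S_T < K] = N(−d₂) = N(0.73) = 0.7673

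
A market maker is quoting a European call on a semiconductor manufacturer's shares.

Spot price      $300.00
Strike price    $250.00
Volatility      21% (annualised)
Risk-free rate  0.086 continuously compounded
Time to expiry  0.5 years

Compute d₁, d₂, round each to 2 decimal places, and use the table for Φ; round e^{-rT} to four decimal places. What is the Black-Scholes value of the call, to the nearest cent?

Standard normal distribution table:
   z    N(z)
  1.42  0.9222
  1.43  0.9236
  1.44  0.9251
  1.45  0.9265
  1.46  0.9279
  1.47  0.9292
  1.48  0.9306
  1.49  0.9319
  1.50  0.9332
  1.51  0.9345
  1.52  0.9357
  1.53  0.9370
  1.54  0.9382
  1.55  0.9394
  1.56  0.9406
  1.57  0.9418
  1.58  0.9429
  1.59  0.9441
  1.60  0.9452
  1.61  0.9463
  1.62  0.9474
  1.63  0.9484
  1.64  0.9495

T = 0.5;  σ√T = 0.1485
d₁ = [ln(300/250) + (0.086 + ½·0.21²)·0.5] / (σ√T) = (0.1823 + 0.0540) / 0.1485 = 1.5916 which rounds to 1.59
d₂ = 1.5916 − 0.1485 = 1.4431 which rounds to 1.44
exp(−rT) = exp(−0.086·0.5) = 0.9579
C = 300·N(1.59) − 250·0.9579·N(1.44) = 300·0.9441 − 250·0.9579·0.9251 = 283.2300 − 221.5383 = 61.6917

$61.69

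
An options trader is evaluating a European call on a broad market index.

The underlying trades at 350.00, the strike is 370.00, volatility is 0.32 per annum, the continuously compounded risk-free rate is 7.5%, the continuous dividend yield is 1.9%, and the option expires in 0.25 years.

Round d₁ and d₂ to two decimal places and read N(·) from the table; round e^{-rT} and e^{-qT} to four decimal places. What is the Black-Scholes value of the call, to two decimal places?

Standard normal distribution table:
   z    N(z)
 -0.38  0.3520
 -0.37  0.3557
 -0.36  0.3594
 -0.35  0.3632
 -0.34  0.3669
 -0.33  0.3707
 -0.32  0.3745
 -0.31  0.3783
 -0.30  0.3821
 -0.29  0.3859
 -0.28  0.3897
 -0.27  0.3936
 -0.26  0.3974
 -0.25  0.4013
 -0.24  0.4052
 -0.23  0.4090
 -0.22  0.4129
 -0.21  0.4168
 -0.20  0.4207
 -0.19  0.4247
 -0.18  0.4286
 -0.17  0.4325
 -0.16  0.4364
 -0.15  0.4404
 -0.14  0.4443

T = 0.25;  σ√T = 0.1600
ln(S/K) + (r − q + σ²/2)T = ln(350/370) + (0.075 − 0.019 + 0.32²/2)·0.25 = -0.0556 + 0.0268 = -0.0288
d₁ = -0.0288 / 0.1600 = -0.1798 ⇒ -0.18
d₂ = d₁ − σ√T = -0.1798 − 0.1600 = -0.3398 ⇒ -0.34
e^(−qT) = e^(−0.019·0.25) = 0.9953;  e^(−rT) = e^(−0.075·0.25) = 0.9814
C = 350·0.9953·N(-0.18) − 370·0.9814·N(-0.34) = 350·0.9953·0.4286 − 370·0.9814·0.3669 = 149.3050 − 133.2280 = 16.0770

16.08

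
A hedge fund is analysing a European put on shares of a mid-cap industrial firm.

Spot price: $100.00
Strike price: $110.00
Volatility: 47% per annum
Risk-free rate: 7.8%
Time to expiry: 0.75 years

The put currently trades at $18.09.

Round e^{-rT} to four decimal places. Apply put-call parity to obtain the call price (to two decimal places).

$14.34

e^(−rT) = e^(−0.078·0.75) = 0.9432
Put-call parity: C − P = S − K·e^(−rT) = 100 − 110·0.9432 = 100 − 103.7520 = -3.7520
C = P + (C − P) = 18.09 + (-3.7520) = 14.3380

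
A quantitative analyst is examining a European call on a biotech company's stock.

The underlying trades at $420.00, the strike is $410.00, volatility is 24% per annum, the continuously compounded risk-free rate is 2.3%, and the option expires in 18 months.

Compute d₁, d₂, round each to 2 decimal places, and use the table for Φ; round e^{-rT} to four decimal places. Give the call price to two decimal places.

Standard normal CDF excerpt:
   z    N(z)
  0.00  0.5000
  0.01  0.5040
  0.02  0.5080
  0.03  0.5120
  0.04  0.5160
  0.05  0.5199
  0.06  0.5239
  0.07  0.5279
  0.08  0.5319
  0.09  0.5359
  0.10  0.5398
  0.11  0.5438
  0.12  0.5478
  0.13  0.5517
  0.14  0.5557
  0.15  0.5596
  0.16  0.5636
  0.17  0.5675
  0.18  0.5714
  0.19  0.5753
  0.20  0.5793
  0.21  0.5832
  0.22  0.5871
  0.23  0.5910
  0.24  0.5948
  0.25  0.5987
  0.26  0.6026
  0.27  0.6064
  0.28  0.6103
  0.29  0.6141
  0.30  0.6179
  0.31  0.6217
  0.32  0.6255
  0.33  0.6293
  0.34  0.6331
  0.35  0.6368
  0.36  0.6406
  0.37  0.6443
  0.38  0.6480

σ√T = 0.24·√1.5 = 0.2939
d₁ = [ln(420/410) + (0.023 + ½·0.24²)·1.5] / (σ√T) = (0.0241 + 0.0777) / 0.2939 = 0.3463 which rounds to 0.35
d₂ = 0.3463 − 0.2939 = 0.0524 which rounds to 0.05
exp(−rT) = exp(−0.023·1.5) = 0.9661
C = 420·N(0.35) − 410·0.9661·N(0.05) = 420·0.6368 − 410·0.9661·0.5199 = 267.4560 − 205.9329 = 61.5231

$61.52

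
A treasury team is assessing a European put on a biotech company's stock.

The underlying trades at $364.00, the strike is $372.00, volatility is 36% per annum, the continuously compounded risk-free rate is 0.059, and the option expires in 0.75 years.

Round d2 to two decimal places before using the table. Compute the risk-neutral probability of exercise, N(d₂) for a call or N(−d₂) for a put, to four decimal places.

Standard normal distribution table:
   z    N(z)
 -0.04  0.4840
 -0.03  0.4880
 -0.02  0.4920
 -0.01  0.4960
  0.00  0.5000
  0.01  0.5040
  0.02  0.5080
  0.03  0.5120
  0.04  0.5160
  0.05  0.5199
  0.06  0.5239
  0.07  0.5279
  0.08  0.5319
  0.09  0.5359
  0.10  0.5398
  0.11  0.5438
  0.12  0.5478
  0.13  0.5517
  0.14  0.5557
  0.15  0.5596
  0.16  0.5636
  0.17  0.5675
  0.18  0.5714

0.5319

σ√T = 0.36·√0.75 = 0.3118
d₁ = [ln(364/372) + (0.059 + ½·0.36²)·0.75] / (σ√T) = (-0.0217 + 0.0928) / 0.3118 = 0.2281 → 0.23
d₂ = 0.2281 − 0.3118 = -0.0837 → -0.08
Pr(exercise) under Q = N(−d₂) = N(0.08) = 0.5319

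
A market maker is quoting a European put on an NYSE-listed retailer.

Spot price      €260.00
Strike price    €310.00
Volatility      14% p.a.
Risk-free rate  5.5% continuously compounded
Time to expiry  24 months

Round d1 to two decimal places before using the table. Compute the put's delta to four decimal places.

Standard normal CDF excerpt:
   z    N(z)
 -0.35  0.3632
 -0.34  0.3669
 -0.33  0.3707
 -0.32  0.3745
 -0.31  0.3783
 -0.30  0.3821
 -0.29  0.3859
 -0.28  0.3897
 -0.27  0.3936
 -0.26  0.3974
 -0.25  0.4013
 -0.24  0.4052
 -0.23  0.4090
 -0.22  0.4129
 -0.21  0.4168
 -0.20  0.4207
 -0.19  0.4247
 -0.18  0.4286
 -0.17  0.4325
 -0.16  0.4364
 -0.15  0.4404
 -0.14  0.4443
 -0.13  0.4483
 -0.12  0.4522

-0.5910

σ√T = 0.14 × 1.4142 = 0.1980
d₁ = [ln(260/310) + (0.055 + 0.14²/2)·2] / 0.1980 = [-0.1759 + 0.1296] / 0.1980 = -0.2338 which rounds to -0.23
N(d₁) = N(-0.23) = 0.4090
Δ_put = N(d₁) − 1 = 0.4090 − 1 = -0.5910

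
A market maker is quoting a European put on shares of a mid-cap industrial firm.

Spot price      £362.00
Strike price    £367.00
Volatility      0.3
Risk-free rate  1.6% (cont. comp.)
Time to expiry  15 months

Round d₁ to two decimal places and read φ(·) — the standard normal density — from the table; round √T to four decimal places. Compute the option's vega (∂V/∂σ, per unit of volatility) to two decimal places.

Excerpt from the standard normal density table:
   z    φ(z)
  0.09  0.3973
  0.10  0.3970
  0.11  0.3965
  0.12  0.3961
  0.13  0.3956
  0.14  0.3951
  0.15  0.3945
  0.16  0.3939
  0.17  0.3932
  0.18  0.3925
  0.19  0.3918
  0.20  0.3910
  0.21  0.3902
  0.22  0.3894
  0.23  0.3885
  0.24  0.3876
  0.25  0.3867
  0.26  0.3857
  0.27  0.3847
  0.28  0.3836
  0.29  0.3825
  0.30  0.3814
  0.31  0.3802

158.57

σ√T = 0.3 × 1.1180 = 0.3354
d₁ = [ln(362/367) + (0.016 + 0.3²/2)·1.25] / 0.3354 = [-0.0137 + 0.0762] / 0.3354 = 0.1864 ≈ 0.19
√T = √1.25 = 1.1180
φ(d₁) = φ(0.19) = 0.3918
vega = S·φ(d₁)·√T = 362·0.3918·1.1180 = 158.5677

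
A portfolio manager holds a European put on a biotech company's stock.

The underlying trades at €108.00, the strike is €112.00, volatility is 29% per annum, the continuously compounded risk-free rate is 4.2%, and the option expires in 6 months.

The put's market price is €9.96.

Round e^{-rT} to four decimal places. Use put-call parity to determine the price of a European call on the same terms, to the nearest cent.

e^(−rT) = e^(−0.042·0.5) = 0.9792
Put-call parity: C − P = S − K·e^(−rT) = 108 − 112·0.9792 = 108 − 109.6704 = -1.6704
C = P + (C − P) = 9.96 + (-1.6704) = 8.2896

€8.29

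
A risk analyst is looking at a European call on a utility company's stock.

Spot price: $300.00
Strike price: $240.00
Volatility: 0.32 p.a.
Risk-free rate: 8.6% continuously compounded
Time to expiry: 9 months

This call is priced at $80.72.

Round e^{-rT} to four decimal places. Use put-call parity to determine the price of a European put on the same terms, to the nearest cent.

exp(−rT) = exp(−0.086·0.75) = 0.9375
Put-call parity: C − P = S − K·e^(−rT) = 300 − 240·0.9375 = 300 − 225.0000 = 75.0000
P = C − (C − P) = 80.72 − (75.0000) = 5.7200

$5.72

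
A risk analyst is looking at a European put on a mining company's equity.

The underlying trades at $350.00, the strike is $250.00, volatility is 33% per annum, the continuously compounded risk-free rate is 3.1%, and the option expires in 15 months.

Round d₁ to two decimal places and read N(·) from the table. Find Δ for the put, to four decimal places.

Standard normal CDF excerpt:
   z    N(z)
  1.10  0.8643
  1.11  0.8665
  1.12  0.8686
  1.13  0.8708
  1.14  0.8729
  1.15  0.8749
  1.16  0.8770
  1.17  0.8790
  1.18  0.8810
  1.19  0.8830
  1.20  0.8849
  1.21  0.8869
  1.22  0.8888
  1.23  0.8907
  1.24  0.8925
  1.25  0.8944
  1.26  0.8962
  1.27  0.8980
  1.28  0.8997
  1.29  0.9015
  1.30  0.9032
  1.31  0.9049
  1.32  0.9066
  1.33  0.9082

σ√T = 0.33·√1.25 = 0.3690
d₁ = [ln(350/250) + (0.031 + 0.33²/2)·1.25] / 0.3690 = [0.3365 + 0.1068] / 0.3690 = 1.2015 ⇒ 1.20
N(d₁) = N(1.20) = 0.8849
Δ_put = N(d₁) − 1 = 0.8849 − 1 = -0.1151

-0.1151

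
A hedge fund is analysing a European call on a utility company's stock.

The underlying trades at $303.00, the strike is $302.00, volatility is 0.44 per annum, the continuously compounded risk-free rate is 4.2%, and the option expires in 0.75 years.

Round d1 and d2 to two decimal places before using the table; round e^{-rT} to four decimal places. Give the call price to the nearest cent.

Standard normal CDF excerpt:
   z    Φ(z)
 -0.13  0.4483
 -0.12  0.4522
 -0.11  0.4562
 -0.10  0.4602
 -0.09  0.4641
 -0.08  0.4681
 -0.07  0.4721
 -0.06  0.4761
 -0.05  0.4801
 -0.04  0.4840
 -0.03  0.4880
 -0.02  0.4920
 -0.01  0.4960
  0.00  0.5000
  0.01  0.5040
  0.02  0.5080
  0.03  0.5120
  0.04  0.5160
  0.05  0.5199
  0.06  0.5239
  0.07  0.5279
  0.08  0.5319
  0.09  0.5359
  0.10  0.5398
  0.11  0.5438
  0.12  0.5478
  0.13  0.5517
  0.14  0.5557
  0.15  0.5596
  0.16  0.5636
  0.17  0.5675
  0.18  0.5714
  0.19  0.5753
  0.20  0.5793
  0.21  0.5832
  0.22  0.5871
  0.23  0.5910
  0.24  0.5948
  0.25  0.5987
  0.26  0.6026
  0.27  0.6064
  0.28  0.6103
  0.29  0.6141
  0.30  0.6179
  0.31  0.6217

$50.25

T = 0.75;  σ√T = 0.3811
d₁ = [ln(303/302) + (0.042 + 0.44²/2)·0.75] / 0.3811 = [0.0033 + 0.1041] / 0.3811 = 0.2819 → 0.28
d₂ = d₁ − σ√T = 0.2819 − 0.3811 = -0.0992 → -0.10
exp(−rT) = exp(−0.042·0.75) = 0.9690
N(d₁) = N(0.28) = 0.6103;  N(d₂) = N(-0.10) = 0.4602
C = 303·0.6103 − 302·0.9690·0.4602 = 184.9209 − 134.6720 = 50.2489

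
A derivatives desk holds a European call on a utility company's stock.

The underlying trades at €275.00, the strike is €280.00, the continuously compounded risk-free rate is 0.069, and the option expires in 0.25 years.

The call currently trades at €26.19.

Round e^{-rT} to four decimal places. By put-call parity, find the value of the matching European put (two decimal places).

€26.40

e^(−rT) = e^(−0.069·0.25) = 0.9829
Put-call parity: C − P = S − K·e^(−rT) = 275 − 280·0.9829 = 275 − 275.2120 = -0.2120
P = C − (C − P) = 26.19 − (-0.2120) = 26.4020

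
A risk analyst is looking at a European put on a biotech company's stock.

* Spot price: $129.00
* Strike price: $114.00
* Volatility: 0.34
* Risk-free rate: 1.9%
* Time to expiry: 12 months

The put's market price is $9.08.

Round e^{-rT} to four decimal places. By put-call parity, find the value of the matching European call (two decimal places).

$26.22

exp(−rT) = exp(−0.019·1) = 0.9812
Put-call parity: C − P = S − K·e^(−rT) = 129 − 114·0.9812 = 129 − 111.8568 = 17.1432
C = P + (C − P) = 9.08 + (17.1432) = 26.2232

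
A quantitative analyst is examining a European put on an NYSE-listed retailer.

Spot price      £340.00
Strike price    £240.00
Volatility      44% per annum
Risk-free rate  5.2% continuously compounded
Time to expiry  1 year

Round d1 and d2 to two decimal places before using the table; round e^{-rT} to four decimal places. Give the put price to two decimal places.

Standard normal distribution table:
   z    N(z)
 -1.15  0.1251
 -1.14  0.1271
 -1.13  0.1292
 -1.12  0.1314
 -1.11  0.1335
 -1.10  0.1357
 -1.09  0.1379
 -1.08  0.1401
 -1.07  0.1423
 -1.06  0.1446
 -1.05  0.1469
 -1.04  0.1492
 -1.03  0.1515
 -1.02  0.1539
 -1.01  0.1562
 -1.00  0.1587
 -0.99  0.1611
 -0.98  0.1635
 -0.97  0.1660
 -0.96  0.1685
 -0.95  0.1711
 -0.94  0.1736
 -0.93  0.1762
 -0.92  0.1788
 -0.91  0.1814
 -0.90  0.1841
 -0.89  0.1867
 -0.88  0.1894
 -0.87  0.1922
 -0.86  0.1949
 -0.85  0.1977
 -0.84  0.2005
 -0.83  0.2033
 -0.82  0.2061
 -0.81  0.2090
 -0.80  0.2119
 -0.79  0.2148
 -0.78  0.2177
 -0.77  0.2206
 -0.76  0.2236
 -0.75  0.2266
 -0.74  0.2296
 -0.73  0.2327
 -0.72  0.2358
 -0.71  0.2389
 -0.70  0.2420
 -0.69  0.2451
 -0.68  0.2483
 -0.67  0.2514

T = 1;  σ√T = 0.4400
d₁ = [ln(340/240) + (0.052 + 0.44²/2)·1] / 0.4400 = [0.3483 + 0.1488] / 0.4400 = 1.1298 ⇒ 1.13
d₂ = d₁ − σ√T = 1.1298 − 0.4400 = 0.6898 ⇒ 0.69
exp(−rT) = exp(−0.052·1) = 0.9493
N(−d₂) = N(-0.69) = 0.2451;  N(−d₁) = N(-1.13) = 0.1292
P = 240·0.9493·0.2451 − 340·0.1292 = 55.8416 − 43.9280 = 11.9136

£11.91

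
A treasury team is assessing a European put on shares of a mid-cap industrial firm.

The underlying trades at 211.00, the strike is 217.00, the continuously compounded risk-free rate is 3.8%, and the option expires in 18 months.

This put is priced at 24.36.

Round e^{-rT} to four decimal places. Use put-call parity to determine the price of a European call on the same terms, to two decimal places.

30.38

e^(−rT) = e^(−0.038·1.5) = 0.9446
Put-call parity: C − P = S − K·e^(−rT) = 211 − 217·0.9446 = 211 − 204.9782 = 6.0218
C = P + (C − P) = 24.36 + (6.0218) = 30.3818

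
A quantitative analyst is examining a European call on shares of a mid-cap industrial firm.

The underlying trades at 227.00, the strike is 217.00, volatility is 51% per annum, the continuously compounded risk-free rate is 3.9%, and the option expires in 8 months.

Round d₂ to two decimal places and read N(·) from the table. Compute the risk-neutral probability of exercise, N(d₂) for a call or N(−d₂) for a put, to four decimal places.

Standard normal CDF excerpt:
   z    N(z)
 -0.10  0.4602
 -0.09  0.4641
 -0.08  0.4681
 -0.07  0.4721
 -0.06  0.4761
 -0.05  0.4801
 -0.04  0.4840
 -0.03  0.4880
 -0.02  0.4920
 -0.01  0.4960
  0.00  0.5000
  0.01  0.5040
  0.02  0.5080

σ√T = 0.51 × 0.8165 = 0.4164
d₁ = [ln(227/217) + (0.039 + ½·0.51²)·0.6667] / (σ√T) = (0.0451 + 0.1127) / 0.4164 = 0.3788 ≈ 0.38
d₂ = 0.3788 − 0.4164 = -0.0376 ≈ -0.04
Pr(exercise) under Q = N(d₂) = 0.4840

0.4840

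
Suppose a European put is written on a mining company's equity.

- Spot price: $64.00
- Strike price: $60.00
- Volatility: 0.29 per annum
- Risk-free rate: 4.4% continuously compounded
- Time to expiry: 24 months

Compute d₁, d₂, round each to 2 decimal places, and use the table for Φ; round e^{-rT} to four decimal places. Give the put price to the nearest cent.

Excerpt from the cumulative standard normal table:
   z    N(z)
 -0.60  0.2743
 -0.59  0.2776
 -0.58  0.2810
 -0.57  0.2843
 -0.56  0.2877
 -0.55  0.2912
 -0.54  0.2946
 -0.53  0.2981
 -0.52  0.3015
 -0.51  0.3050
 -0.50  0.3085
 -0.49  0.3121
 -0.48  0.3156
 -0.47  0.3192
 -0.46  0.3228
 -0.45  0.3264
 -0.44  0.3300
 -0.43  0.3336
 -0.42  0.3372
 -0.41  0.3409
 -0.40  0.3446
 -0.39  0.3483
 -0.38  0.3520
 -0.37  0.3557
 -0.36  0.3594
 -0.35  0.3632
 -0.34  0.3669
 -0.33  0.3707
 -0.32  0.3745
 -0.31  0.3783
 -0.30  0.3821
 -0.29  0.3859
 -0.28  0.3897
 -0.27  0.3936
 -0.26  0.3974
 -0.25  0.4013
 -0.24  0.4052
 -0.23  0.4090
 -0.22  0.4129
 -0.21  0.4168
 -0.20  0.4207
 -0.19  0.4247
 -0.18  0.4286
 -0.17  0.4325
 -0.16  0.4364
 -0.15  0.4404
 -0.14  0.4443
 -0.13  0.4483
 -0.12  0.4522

σ√T = 0.29·√2 = 0.4101
d₁ = [ln(64/60) + (0.044 + 0.29²/2)·2] / 0.4101 = [0.0645 + 0.1721] / 0.4101 = 0.5770 ⇒ 0.58
d₂ = d₁ − σ√T = 0.5770 − 0.4101 = 0.1669 ⇒ 0.17
exp(−rT) = exp(−0.044·2) = 0.9158
N(−d₂) = N(-0.17) = 0.4325;  N(−d₁) = N(-0.58) = 0.2810
P = 60·0.9158·0.4325 − 64·0.2810 = 23.7650 − 17.9840 = 5.7810

$5.78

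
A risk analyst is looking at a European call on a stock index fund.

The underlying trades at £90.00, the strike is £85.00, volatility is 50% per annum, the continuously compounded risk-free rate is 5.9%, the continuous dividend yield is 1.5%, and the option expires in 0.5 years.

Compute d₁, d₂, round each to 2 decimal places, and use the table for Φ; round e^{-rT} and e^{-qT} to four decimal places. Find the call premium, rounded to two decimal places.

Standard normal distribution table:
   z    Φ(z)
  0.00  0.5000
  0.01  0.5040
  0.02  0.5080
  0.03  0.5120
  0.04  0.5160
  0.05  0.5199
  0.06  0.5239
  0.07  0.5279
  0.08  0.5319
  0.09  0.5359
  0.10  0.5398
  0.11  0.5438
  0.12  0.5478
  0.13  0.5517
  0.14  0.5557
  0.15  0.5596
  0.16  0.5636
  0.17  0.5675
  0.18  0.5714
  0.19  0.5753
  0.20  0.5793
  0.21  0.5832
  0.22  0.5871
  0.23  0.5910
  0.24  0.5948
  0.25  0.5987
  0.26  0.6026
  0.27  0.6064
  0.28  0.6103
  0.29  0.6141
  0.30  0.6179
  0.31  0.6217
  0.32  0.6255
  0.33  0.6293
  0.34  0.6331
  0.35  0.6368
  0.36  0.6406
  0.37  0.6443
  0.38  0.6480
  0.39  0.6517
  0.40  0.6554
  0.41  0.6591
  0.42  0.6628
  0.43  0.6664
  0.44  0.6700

σ√T = 0.5·√0.5 = 0.3536
d₁ = [ln(90/85) + (0.059 − 0.015 + 0.5²/2)·0.5] / 0.3536 = [0.0572 + 0.0845] / 0.3536 = 0.4007 which rounds to 0.40
d₂ = d₁ − σ√T = 0.4007 − 0.3536 = 0.0471 which rounds to 0.05
e^(−qT) = e^(−0.015·0.5) = 0.9925;  e^(−rT) = e^(−0.059·0.5) = 0.9709
N(d₁) = N(0.40) = 0.6554;  N(d₂) = N(0.05) = 0.5199
C = 90·0.9925·0.6554 − 85·0.9709·0.5199 = 58.5436 − 42.9055 = 15.6381

£15.64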